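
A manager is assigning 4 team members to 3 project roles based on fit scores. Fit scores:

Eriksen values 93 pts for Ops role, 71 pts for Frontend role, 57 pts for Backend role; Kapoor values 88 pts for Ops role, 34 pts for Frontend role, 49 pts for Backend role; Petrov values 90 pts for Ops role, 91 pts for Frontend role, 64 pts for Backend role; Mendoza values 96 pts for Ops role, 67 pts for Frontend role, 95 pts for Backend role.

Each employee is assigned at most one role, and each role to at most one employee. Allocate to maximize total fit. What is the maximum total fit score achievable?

Treat this as an assignment problem: match each employee to one role.
Optimal: Eriksen→Ops role (93 pts), Petrov→Frontend role (91 pts), Mendoza→Backend role (95 pts) — total 93+91+95 = 279 pts.
Max-entry greedy (repeatedly take the single best remaining cell) gives 244 pts, worse by 35.

Maximum total: 279 pts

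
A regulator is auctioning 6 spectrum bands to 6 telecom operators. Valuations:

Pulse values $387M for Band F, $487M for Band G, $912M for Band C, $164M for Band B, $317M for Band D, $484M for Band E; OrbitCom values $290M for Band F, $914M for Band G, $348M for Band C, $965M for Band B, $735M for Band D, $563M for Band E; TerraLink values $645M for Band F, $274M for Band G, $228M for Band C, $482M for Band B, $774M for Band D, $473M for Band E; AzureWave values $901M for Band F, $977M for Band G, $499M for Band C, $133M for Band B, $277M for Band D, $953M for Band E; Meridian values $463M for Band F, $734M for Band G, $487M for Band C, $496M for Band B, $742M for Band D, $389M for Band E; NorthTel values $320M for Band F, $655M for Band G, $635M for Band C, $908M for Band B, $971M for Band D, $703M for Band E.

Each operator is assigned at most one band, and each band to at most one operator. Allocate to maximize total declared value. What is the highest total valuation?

This is the linear assignment problem.
Optimal: Pulse→Band C ($912M), OrbitCom→Band B ($965M), TerraLink→Band F ($645M), AzureWave→Band E ($953M), Meridian→Band G ($734M), NorthTel→Band D ($971M) — total 912+965+645+953+734+971 = $5180M.
Row-greedy (each operator in turn takes its best remaining band) gives $4794M, worse by 386.
Swapping Pulse↔Meridian (Pulse→Band G $487M, Meridian→Band C $487M) loses 672.

Max total: $5180M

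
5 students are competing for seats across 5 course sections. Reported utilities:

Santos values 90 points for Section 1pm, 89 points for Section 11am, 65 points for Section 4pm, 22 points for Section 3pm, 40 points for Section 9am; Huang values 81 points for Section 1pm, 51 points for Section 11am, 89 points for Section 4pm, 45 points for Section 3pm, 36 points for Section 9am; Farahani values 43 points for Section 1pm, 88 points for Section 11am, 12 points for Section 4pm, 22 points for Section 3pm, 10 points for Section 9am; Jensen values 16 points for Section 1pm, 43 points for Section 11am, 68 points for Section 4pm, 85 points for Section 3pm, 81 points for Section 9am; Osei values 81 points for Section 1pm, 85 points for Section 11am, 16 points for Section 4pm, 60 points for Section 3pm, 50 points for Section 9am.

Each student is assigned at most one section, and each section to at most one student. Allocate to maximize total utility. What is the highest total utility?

Maximum total: 408 points

Optimal: Santos→Section 1pm (90 points), Huang→Section 4pm (89 points), Farahani→Section 11am (88 points), Jensen→Section 9am (81 points), Osei→Section 3pm (60 points) — total 90+89+88+81+60 = 408 points.
Max-entry greedy (repeatedly take the single best remaining cell) gives 402 points, worse by 6.
Next-best assignment: Santos→Section 1pm, Huang→Section 4pm, Farahani→Section 11am, Jensen→Section 3pm, Osei→Section 9am = 402 points.
Checked against all permutations: 408 points is optimal.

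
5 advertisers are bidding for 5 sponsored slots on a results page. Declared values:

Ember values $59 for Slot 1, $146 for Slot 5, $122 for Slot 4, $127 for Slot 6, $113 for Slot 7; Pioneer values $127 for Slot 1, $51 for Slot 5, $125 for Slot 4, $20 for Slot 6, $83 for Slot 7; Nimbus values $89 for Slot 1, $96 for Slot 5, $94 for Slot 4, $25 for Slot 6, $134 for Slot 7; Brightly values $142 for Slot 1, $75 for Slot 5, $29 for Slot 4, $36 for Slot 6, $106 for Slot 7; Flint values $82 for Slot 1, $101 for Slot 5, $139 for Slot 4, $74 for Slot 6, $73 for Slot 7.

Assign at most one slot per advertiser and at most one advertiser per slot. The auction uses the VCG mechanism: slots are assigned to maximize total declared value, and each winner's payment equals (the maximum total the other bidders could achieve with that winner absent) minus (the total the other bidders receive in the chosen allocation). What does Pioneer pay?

Efficient allocation: Ember→Slot 6 ($127), Pioneer→Slot 4 ($125), Nimbus→Slot 7 ($134), Brightly→Slot 1 ($142), Flint→Slot 5 ($101); total welfare W = $629.
Pioneer receives Slot 4 at value $125, so the others get W − 125 = $504.
Without Pioneer: best allocation of the remaining 4 bidders over all 5 slots is Ember→Slot 5 ($146), Nimbus→Slot 7 ($134), Brightly→Slot 1 ($142), Flint→Slot 4 ($139), total $561.
VCG payment = (others' best without Pioneer) − (others' welfare with Pioneer) = 561 − 504 = $57.

Pioneer pays $57.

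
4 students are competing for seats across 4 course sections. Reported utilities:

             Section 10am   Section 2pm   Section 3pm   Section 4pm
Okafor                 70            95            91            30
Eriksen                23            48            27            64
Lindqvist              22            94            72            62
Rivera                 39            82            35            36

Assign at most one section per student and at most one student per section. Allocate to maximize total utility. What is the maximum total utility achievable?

Max total: 288 points

Treat this as an assignment problem: match each student to one section.
Optimal: Okafor→Section 10am (70 points), Eriksen→Section 4pm (64 points), Lindqvist→Section 3pm (72 points), Rivera→Section 2pm (82 points) — total 70+64+72+82 = 288 points.
Max-entry greedy (repeatedly take the single best remaining cell) gives 270 points, worse by 18.
Checked against all permutations: 288 points is optimal.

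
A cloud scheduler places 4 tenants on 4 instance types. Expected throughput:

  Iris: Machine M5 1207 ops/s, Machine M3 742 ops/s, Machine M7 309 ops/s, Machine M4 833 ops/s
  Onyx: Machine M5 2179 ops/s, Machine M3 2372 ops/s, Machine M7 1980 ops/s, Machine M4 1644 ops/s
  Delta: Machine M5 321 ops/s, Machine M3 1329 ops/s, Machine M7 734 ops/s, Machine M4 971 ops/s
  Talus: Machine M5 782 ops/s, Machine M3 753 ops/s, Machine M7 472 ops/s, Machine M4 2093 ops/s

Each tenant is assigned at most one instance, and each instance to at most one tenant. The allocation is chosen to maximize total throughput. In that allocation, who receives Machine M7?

Onyx receives Machine M7.

This is the linear assignment problem.
Optimal: Iris→Machine M5 (1207 ops/s), Onyx→Machine M7 (1980 ops/s), Delta→Machine M3 (1329 ops/s), Talus→Machine M4 (2093 ops/s) — total 1207+1980+1329+2093 = 6609 ops/s.
Column-greedy (each instance in turn goes to its best remaining tenant) gives 4813 ops/s, worse by 1796.
Swapping Talus↔Delta (Talus→Machine M3 753 ops/s, Delta→Machine M4 971 ops/s) loses 1698.
No other one-to-one assignment exceeds 6609 ops/s.
Onyx's own top instance is Machine M3 (2372 ops/s), but forcing Onyx→Machine M3 and reassigning the rest optimally gives only 6406 ops/s — worse by 203.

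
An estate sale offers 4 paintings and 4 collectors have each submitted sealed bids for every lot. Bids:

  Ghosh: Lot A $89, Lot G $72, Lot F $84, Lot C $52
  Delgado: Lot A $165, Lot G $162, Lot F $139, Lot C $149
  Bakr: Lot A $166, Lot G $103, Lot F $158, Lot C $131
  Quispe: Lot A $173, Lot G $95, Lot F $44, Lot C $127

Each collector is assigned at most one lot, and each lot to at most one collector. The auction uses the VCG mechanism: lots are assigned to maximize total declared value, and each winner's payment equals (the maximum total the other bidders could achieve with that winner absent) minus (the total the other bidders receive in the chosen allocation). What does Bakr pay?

Bakr pays $25.

Efficient allocation: Ghosh→Lot G ($72), Delgado→Lot C ($149), Bakr→Lot F ($158), Quispe→Lot A ($173); total welfare W = $552.
Bakr receives Lot F at value $158, so the others get W − 158 = $394.
Without Bakr: best allocation of the remaining 3 bidders over all 4 lots is Ghosh→Lot F ($84), Delgado→Lot G ($162), Quispe→Lot A ($173), total $419.
VCG payment = (others' best without Bakr) − (others' welfare with Bakr) = 419 − 394 = $25.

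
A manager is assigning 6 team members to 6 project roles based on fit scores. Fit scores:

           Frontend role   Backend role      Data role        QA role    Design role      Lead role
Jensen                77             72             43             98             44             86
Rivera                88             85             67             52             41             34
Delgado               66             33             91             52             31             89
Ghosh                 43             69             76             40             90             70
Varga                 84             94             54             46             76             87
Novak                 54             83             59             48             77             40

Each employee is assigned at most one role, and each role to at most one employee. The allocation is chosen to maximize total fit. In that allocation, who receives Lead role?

Optimal: Jensen→QA role (98 pts), Rivera→Frontend role (88 pts), Delgado→Data role (91 pts), Ghosh→Design role (90 pts), Varga→Lead role (87 pts), Novak→Backend role (83 pts) — total 98+88+91+90+87+83 = 537 pts.
Row-greedy (each employee in turn takes its best remaining role) gives 501 pts, worse by 36.
Checked against all permutations: 537 pts is optimal.
Varga's own top role is Backend role (94 pts), but forcing Varga→Backend role and reassigning the rest optimally gives only 522 pts — worse by 15.

Varga receives Lead role.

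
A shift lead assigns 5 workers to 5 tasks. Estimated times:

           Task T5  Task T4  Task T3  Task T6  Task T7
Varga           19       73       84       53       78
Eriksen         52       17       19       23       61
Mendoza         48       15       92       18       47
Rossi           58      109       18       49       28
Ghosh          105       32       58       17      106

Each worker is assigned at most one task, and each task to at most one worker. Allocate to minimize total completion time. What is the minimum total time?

Min total: 98 min

This is the linear assignment problem.
Optimal: Varga→Task T5 (19 min), Eriksen→Task T3 (19 min), Mendoza→Task T4 (15 min), Rossi→Task T7 (28 min), Ghosh→Task T6 (17 min) — total 19+19+15+28+17 = 98 min.
Min-entry greedy (repeatedly take the single cheapest remaining cell) gives 130 min, worse by 32.
Next-best assignment: Varga→Task T5, Eriksen→Task T3, Mendoza→Task T6, Rossi→Task T7, Ghosh→Task T4 = 116 min.
Swapping Ghosh↔Varga (Ghosh→Task T5 105 min, Varga→Task T6 53 min) adds 122.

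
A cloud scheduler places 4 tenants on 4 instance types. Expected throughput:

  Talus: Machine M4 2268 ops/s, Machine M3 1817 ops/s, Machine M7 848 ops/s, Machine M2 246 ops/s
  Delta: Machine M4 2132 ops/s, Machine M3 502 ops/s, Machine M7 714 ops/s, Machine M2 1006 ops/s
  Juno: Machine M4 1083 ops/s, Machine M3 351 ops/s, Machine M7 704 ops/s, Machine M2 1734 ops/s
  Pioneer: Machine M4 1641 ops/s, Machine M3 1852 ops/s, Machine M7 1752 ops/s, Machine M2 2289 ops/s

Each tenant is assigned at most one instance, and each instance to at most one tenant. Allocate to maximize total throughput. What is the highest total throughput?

Maximum total: 7435 ops/s

Optimal: Talus→Machine M3 (1817 ops/s), Delta→Machine M4 (2132 ops/s), Juno→Machine M2 (1734 ops/s), Pioneer→Machine M7 (1752 ops/s) — total 1817+2132+1734+1752 = 7435 ops/s.
Column-greedy (each instance in turn goes to its best remaining tenant) gives 6568 ops/s, worse by 867.
Next-best assignment: Talus→Machine M3, Delta→Machine M4, Juno→Machine M7, Pioneer→Machine M2 = 6942 ops/s.
Swapping Delta↔Juno (Delta→Machine M2 1006 ops/s, Juno→Machine M4 1083 ops/s) loses 1777.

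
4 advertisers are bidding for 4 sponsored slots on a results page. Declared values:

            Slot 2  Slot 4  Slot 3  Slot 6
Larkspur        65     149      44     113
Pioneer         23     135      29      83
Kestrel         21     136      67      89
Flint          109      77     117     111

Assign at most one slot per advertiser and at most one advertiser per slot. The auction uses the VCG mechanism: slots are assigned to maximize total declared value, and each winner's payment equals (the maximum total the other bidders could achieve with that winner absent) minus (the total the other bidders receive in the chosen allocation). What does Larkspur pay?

Efficient allocation: Larkspur→Slot 6 ($113), Pioneer→Slot 4 ($135), Kestrel→Slot 3 ($67), Flint→Slot 2 ($109); total welfare W = $424.
Larkspur receives Slot 6 at value $113, so the others get W − 113 = $311.
Without Larkspur: best allocation of the remaining 3 bidders over all 4 slots is Pioneer→Slot 4 ($135), Kestrel→Slot 6 ($89), Flint→Slot 3 ($117), total $341.
VCG payment = (others' best without Larkspur) − (others' welfare with Larkspur) = 341 − 311 = $30.

Larkspur pays $30.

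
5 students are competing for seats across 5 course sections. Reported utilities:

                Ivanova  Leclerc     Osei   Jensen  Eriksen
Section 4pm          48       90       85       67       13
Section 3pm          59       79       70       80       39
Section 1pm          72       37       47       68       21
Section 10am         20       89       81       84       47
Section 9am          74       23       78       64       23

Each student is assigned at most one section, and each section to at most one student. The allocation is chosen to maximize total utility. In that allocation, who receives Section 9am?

Optimal: Ivanova→Section 1pm (72 points), Leclerc→Section 4pm (90 points), Osei→Section 9am (78 points), Jensen→Section 3pm (80 points), Eriksen→Section 10am (47 points) — total 72+90+78+80+47 = 367 points.
Max-entry greedy (repeatedly take the single best remaining cell) gives 363 points, worse by 4.
Osei's own top section is Section 4pm (85 points), but forcing Osei→Section 4pm and reassigning the rest optimally gives only 355 points — worse by 12.

Osei receives Section 9am.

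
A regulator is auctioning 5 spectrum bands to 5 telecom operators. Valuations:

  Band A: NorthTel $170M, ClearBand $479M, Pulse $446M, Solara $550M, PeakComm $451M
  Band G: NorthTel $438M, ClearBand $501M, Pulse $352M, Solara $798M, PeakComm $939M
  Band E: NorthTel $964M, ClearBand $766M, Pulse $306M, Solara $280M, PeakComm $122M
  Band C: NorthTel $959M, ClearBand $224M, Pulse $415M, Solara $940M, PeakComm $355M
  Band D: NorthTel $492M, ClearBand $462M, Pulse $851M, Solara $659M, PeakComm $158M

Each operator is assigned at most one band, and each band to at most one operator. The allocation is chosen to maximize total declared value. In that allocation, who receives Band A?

ClearBand receives Band A.

This is a one-to-one assignment (maximum-weight bipartite matching).
Optimal: NorthTel→Band E ($964M), ClearBand→Band A ($479M), Pulse→Band D ($851M), Solara→Band C ($940M), PeakComm→Band G ($939M) — total 964+479+851+940+939 = $4173M.
Column-greedy (each band in turn goes to its best remaining operator) gives $3330M, worse by 843.
Next-best assignment: NorthTel→Band C, ClearBand→Band E, Pulse→Band D, Solara→Band A, PeakComm→Band G = $4065M.
ClearBand's own top band is Band E ($766M), but forcing ClearBand→Band E and reassigning the rest optimally gives only $4065M — worse by 108.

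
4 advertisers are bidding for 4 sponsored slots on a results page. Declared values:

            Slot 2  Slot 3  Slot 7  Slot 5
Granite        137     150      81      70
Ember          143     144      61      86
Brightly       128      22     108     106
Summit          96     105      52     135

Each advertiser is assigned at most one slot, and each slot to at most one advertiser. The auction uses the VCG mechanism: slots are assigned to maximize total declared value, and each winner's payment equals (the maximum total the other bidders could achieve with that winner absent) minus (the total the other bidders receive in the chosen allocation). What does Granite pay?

Efficient allocation: Granite→Slot 3 ($150), Ember→Slot 2 ($143), Brightly→Slot 7 ($108), Summit→Slot 5 ($135); total welfare W = $536.
Granite receives Slot 3 at value $150, so the others get W − 150 = $386.
Without Granite: best allocation of the remaining 3 bidders over all 4 slots is Ember→Slot 3 ($144), Brightly→Slot 2 ($128), Summit→Slot 5 ($135), total $407.
VCG payment = (others' best without Granite) − (others' welfare with Granite) = 407 − 386 = $21.

Granite pays $21.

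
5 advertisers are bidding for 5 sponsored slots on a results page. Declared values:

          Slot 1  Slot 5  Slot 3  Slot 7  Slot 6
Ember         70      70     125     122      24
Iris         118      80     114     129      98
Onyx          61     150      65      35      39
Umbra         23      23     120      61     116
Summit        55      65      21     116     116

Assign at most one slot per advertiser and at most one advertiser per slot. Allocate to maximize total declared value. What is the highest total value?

This is a one-to-one assignment (maximum-weight bipartite matching).
Optimal: Ember→Slot 7 ($122), Iris→Slot 1 ($118), Onyx→Slot 5 ($150), Umbra→Slot 3 ($120), Summit→Slot 6 ($116) — total 122+118+150+120+116 = $626.
Max-entry greedy (repeatedly take the single best remaining cell) gives $575, worse by 51.
Next-best assignment: Ember→Slot 3, Iris→Slot 1, Onyx→Slot 5, Umbra→Slot 6, Summit→Slot 7 = $625.
Swapping Iris↔Onyx (Iris→Slot 5 $80, Onyx→Slot 1 $61) loses 127.

Max total: $626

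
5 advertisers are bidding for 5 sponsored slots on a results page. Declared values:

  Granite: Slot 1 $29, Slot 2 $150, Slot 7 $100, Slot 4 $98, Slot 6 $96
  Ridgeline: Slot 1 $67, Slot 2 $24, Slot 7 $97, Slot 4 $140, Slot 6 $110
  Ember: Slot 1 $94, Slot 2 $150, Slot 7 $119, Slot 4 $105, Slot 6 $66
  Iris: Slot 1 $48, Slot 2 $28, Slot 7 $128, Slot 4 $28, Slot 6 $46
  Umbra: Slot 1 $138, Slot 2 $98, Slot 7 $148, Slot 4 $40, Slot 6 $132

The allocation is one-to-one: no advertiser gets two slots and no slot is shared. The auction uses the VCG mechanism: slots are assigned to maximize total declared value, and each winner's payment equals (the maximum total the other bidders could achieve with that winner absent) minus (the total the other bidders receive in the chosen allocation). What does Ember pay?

Ember pays $54.

Efficient allocation: Granite→Slot 6 ($96), Ridgeline→Slot 4 ($140), Ember→Slot 2 ($150), Iris→Slot 7 ($128), Umbra→Slot 1 ($138); total welfare W = $652.
Ember receives Slot 2 at value $150, so the others get W − 150 = $502.
Without Ember: best allocation of the remaining 4 bidders over all 5 slots is Granite→Slot 2 ($150), Ridgeline→Slot 4 ($140), Iris→Slot 7 ($128), Umbra→Slot 1 ($138), total $556.
VCG payment = (others' best without Ember) − (others' welfare with Ember) = 556 − 502 = $54.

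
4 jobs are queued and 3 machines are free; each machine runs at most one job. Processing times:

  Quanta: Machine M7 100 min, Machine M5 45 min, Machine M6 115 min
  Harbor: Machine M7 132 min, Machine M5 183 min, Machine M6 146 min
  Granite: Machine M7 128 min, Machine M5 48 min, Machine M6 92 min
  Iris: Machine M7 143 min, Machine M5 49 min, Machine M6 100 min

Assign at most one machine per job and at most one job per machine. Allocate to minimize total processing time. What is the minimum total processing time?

Optimal: Quanta→Machine M7 (100 min), Iris→Machine M5 (49 min), Granite→Machine M6 (92 min) — total 100+49+92 = 241 min.
Row-greedy (each job in turn takes its cheapest remaining machine) gives 269 min, worse by 28.
Checked against all permutations: 241 min is optimal.

Minimum total: 241 min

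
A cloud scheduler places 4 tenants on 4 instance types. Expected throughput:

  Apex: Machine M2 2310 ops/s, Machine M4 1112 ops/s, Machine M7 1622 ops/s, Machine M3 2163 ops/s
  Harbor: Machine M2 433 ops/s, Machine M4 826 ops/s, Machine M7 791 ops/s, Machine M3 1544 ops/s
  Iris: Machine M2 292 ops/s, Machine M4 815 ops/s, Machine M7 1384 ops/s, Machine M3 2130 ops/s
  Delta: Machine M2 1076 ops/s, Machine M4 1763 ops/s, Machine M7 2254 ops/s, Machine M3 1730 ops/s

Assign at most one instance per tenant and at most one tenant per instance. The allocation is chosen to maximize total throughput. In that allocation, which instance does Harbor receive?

Optimal: Apex→Machine M2 (2310 ops/s), Harbor→Machine M4 (826 ops/s), Iris→Machine M3 (2130 ops/s), Delta→Machine M7 (2254 ops/s) — total 2310+826+2130+2254 = 7520 ops/s.
Column-greedy (each instance in turn goes to its best remaining tenant) gives 7001 ops/s, worse by 519.
Next-best assignment: Apex→Machine M2, Harbor→Machine M3, Iris→Machine M7, Delta→Machine M4 = 7001 ops/s.
Swapping Harbor↔Delta (Harbor→Machine M7 791 ops/s, Delta→Machine M4 1763 ops/s) loses 526.
Checked against all permutations: 7520 ops/s is optimal.
Harbor's own top instance is Machine M3 (1544 ops/s), but forcing Harbor→Machine M3 and reassigning the rest optimally gives only 7001 ops/s — worse by 519.

Harbor receives Machine M4.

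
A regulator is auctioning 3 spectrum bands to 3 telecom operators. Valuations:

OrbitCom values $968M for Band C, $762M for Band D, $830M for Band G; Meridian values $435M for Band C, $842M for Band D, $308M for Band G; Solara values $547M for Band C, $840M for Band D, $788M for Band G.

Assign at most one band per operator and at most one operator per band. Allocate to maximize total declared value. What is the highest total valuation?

This is a one-to-one assignment (maximum-weight bipartite matching).
Optimal: OrbitCom→Band C ($968M), Meridian→Band D ($842M), Solara→Band G ($788M) — total 968+842+788 = $2598M.
Next-best assignment: OrbitCom→Band G, Meridian→Band D, Solara→Band C = $2219M.
Swapping Solara↔Meridian (Solara→Band D $840M, Meridian→Band G $308M) loses 482.

Maximum total: $2598M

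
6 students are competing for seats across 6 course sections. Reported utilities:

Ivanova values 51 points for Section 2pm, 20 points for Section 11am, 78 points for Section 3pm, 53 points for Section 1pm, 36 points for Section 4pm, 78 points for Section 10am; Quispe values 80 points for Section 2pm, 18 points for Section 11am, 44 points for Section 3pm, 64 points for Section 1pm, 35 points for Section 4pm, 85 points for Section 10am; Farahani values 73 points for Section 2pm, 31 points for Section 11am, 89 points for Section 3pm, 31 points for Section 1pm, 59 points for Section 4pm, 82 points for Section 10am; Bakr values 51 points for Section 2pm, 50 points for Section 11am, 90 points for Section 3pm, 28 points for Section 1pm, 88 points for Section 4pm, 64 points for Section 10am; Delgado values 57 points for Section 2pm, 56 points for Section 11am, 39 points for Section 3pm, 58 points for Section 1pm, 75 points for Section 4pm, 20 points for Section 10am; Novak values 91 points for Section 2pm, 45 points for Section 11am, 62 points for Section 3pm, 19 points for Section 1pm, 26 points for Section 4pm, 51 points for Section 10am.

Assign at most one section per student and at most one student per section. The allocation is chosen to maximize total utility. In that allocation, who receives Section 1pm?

Quispe receives Section 1pm.

Treat this as an assignment problem: match each student to one section.
Optimal: Ivanova→Section 10am (78 points), Quispe→Section 1pm (64 points), Farahani→Section 3pm (89 points), Bakr→Section 4pm (88 points), Delgado→Section 11am (56 points), Novak→Section 2pm (91 points) — total 78+64+89+88+56+91 = 466 points.
Row-greedy (each student in turn takes its best remaining section) gives 427 points, worse by 39.
Swapping Ivanova↔Farahani (Ivanova→Section 3pm 78 points, Farahani→Section 10am 82 points) loses 7.
Checked against all permutations: 466 points is optimal.
Quispe's own top section is Section 10am (85 points), but forcing Quispe→Section 10am and reassigning the rest optimally gives only 462 points — worse by 4.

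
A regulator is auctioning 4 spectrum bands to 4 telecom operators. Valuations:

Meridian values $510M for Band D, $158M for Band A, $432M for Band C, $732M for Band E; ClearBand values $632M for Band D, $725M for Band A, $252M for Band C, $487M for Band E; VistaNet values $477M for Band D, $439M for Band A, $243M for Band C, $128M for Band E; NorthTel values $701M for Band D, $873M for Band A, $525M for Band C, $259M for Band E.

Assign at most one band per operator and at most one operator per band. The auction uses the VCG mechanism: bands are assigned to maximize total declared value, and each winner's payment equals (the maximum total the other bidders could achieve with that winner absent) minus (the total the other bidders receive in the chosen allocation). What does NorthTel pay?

NorthTel pays $327M.

Efficient allocation: Meridian→Band E ($732M), ClearBand→Band D ($632M), VistaNet→Band C ($243M), NorthTel→Band A ($873M); total welfare W = $2480M.
NorthTel receives Band A at value $873M, so the others get W − 873 = $1607M.
Without NorthTel: best allocation of the remaining 3 bidders over all 4 bands is Meridian→Band E ($732M), ClearBand→Band A ($725M), VistaNet→Band D ($477M), total $1934M.
VCG payment = (others' best without NorthTel) − (others' welfare with NorthTel) = 1934 − 1607 = $327M.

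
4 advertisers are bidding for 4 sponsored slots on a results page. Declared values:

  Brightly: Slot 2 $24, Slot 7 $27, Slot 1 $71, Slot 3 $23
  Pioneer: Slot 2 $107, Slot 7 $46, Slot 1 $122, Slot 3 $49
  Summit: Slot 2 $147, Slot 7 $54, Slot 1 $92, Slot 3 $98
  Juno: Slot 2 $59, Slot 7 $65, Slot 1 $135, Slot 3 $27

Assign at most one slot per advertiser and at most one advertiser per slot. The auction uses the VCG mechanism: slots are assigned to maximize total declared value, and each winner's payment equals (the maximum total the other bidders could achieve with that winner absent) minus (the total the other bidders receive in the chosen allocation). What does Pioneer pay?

Efficient allocation: Brightly→Slot 7 ($27), Pioneer→Slot 2 ($107), Summit→Slot 3 ($98), Juno→Slot 1 ($135); total welfare W = $367.
Pioneer receives Slot 2 at value $107, so the others get W − 107 = $260.
Without Pioneer: best allocation of the remaining 3 bidders over all 4 slots is Brightly→Slot 7 ($27), Summit→Slot 2 ($147), Juno→Slot 1 ($135), total $309.
VCG payment = (others' best without Pioneer) − (others' welfare with Pioneer) = 309 − 260 = $49.

Pioneer pays $49.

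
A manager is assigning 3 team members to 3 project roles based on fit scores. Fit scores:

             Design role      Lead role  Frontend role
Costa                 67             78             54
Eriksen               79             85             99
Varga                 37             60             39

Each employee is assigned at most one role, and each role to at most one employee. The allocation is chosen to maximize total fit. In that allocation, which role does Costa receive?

Costa receives Design role.

Optimal: Costa→Design role (67 pts), Eriksen→Frontend role (99 pts), Varga→Lead role (60 pts) — total 67+99+60 = 226 pts.
Max-entry greedy (repeatedly take the single best remaining cell) gives 214 pts, worse by 12.
Swapping Varga↔Eriksen (Varga→Frontend role 39 pts, Eriksen→Lead role 85 pts) loses 35.
Costa's own top role is Lead role (78 pts), but forcing Costa→Lead role and reassigning the rest optimally gives only 214 pts — worse by 12.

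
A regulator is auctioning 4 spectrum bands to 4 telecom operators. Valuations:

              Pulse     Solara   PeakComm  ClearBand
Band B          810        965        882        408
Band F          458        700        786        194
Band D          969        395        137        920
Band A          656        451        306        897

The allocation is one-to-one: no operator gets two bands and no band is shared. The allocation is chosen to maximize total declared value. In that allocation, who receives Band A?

ClearBand receives Band A.

Optimal: Pulse→Band D ($969M), Solara→Band B ($965M), PeakComm→Band F ($786M), ClearBand→Band A ($897M) — total 969+965+786+897 = $3617M.
Next-best assignment: Pulse→Band D, Solara→Band F, PeakComm→Band B, ClearBand→Band A = $3448M.
ClearBand's own top band is Band D ($920M), but forcing ClearBand→Band D and reassigning the rest optimally gives only $3327M — worse by 290.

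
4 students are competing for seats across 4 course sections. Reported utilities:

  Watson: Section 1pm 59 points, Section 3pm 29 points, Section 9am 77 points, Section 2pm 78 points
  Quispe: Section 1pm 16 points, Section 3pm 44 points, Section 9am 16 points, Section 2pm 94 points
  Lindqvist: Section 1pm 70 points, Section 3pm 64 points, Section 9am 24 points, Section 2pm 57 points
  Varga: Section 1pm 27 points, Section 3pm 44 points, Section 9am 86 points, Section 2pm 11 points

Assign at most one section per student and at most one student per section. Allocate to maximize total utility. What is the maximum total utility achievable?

Optimal: Watson→Section 1pm (59 points), Quispe→Section 2pm (94 points), Lindqvist→Section 3pm (64 points), Varga→Section 9am (86 points) — total 59+94+64+86 = 303 points.
Column-greedy (each section in turn goes to its best remaining student) gives 278 points, worse by 25.
No other one-to-one assignment exceeds 303 points.

Max total: 303 points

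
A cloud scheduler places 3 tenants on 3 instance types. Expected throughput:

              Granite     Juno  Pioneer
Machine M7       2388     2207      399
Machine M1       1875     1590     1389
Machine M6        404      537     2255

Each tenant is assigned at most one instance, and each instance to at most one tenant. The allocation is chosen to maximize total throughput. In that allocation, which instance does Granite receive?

Granite receives Machine M1.

Optimal: Granite→Machine M1 (1875 ops/s), Juno→Machine M7 (2207 ops/s), Pioneer→Machine M6 (2255 ops/s) — total 1875+2207+2255 = 6337 ops/s.
Row-greedy (each tenant in turn takes its best remaining instance) gives 6233 ops/s, worse by 104.
Swapping Granite↔Pioneer (Granite→Machine M6 404 ops/s, Pioneer→Machine M1 1389 ops/s) loses 2337.
Granite's own top instance is Machine M7 (2388 ops/s), but forcing Granite→Machine M7 and reassigning the rest optimally gives only 6233 ops/s — worse by 104.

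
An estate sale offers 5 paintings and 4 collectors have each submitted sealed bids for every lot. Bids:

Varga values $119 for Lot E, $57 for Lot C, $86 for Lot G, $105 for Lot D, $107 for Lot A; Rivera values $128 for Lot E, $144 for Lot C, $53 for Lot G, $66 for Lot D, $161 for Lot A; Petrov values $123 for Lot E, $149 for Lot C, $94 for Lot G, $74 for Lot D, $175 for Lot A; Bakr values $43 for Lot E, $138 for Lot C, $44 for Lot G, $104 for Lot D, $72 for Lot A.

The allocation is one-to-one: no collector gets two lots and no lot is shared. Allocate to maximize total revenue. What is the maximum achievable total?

This is a one-to-one assignment (maximum-weight bipartite matching).
Optimal: Varga→Lot D ($105), Rivera→Lot E ($128), Petrov→Lot A ($175), Bakr→Lot C ($138) — total 105+128+175+138 = $546.
Every other assignment is strictly worse.

Max total: $546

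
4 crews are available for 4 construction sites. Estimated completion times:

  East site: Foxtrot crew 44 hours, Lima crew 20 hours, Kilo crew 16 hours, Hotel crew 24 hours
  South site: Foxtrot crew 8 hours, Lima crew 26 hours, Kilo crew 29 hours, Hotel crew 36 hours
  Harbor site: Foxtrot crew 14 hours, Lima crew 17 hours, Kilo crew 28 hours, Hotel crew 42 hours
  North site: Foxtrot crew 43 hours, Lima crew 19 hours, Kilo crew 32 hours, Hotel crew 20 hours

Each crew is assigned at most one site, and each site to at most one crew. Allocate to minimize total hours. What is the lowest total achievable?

Min total: 61 hours

Optimal: Foxtrot crew→South site (8 hours), Lima crew→Harbor site (17 hours), Kilo crew→East site (16 hours), Hotel crew→North site (20 hours) — total 8+17+16+20 = 61 hours.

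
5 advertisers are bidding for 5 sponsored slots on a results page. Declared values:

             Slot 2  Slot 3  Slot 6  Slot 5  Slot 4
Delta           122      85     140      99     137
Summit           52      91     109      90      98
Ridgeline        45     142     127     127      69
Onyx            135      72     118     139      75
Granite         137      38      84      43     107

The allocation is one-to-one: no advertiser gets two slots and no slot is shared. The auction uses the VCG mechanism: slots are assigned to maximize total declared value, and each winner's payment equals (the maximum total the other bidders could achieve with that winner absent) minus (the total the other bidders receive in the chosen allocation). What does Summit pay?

Efficient allocation: Delta→Slot 4 ($137), Summit→Slot 6 ($109), Ridgeline→Slot 3 ($142), Onyx→Slot 5 ($139), Granite→Slot 2 ($137); total welfare W = $664.
Summit receives Slot 6 at value $109, so the others get W − 109 = $555.
Without Summit: best allocation of the remaining 4 bidders over all 5 slots is Delta→Slot 6 ($140), Ridgeline→Slot 3 ($142), Onyx→Slot 5 ($139), Granite→Slot 2 ($137), total $558.
VCG payment = (others' best without Summit) − (others' welfare with Summit) = 558 − 555 = $3.

Summit pays $3.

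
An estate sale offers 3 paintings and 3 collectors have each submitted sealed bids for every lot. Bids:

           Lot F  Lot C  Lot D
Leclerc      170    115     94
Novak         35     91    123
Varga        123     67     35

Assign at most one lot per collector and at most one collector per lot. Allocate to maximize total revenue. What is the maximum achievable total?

Optimal: Leclerc→Lot C ($115), Novak→Lot D ($123), Varga→Lot F ($123) — total 115+123+123 = $361.
Row-greedy (each collector in turn takes its best remaining lot) gives $360, worse by 1.

Maximum total: $361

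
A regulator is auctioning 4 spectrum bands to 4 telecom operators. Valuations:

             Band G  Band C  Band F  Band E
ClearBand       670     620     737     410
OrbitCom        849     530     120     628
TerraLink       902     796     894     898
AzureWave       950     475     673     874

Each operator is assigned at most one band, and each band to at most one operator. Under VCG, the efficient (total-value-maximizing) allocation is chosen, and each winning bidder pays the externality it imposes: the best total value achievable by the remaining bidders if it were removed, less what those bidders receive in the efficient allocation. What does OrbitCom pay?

OrbitCom pays $178M.

Efficient allocation: ClearBand→Band F ($737M), OrbitCom→Band G ($849M), TerraLink→Band C ($796M), AzureWave→Band E ($874M); total welfare W = $3256M.
OrbitCom receives Band G at value $849M, so the others get W − 849 = $2407M.
Without OrbitCom: best allocation of the remaining 3 bidders over all 4 bands is ClearBand→Band F ($737M), TerraLink→Band E ($898M), AzureWave→Band G ($950M), total $2585M.
VCG payment = (others' best without OrbitCom) − (others' welfare with OrbitCom) = 2585 − 2407 = $178M.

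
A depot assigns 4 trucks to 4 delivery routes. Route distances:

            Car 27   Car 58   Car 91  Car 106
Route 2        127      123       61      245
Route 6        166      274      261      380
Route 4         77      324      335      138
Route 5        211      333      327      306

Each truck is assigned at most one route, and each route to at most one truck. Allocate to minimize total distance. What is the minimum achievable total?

This is the linear assignment problem.
Optimal: Car 27→Route 5 (211 km), Car 58→Route 6 (274 km), Car 91→Route 2 (61 km), Car 106→Route 4 (138 km) — total 211+274+61+138 = 684 km.
Row-greedy (each truck in turn takes its cheapest remaining route) gives 767 km, worse by 83.
Every other assignment is strictly worse.

Min total: 684 km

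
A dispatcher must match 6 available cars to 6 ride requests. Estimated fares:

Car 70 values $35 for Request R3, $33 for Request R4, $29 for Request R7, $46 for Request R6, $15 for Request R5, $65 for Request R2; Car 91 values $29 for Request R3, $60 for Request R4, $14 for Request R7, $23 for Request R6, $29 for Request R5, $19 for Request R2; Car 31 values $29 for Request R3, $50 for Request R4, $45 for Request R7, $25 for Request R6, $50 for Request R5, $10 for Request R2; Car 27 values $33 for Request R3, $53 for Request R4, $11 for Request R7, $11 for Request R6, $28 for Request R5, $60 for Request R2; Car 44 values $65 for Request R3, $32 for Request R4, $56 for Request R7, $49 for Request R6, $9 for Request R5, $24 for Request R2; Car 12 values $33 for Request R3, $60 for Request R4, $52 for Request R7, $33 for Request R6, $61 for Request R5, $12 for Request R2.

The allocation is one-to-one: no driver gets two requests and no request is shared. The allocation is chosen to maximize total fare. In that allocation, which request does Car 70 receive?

Optimal: Car 70→Request R6 ($46), Car 91→Request R4 ($60), Car 31→Request R7 ($45), Car 27→Request R2 ($60), Car 44→Request R3 ($65), Car 12→Request R5 ($61) — total 46+60+45+60+65+61 = $337.
Column-greedy (each request in turn goes to its best remaining driver) gives $333, worse by 4.
Swapping Car 70↔Car 12 (Car 70→Request R5 $15, Car 12→Request R6 $33) loses 59.
Car 70's own top request is Request R2 ($65), but forcing Car 70→Request R2 and reassigning the rest optimally gives only $313 — worse by 24.

Car 70 receives Request R6.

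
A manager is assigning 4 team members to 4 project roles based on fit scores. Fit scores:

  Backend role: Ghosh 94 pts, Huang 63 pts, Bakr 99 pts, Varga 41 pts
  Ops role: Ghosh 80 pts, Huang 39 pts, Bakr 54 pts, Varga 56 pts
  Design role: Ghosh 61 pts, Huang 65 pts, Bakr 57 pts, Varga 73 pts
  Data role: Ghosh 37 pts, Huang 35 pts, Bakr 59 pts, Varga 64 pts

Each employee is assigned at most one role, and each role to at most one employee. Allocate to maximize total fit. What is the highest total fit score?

Max total: 308 pts

Optimal: Ghosh→Ops role (80 pts), Huang→Design role (65 pts), Bakr→Backend role (99 pts), Varga→Data role (64 pts) — total 80+65+99+64 = 308 pts.
Row-greedy (each employee in turn takes its best remaining role) gives 274 pts, worse by 34.
Next-best assignment: Ghosh→Ops role, Huang→Data role, Bakr→Backend role, Varga→Design role = 287 pts.
Swapping Varga↔Ghosh (Varga→Ops role 56 pts, Ghosh→Data role 37 pts) loses 51.
No other one-to-one assignment exceeds 308 pts.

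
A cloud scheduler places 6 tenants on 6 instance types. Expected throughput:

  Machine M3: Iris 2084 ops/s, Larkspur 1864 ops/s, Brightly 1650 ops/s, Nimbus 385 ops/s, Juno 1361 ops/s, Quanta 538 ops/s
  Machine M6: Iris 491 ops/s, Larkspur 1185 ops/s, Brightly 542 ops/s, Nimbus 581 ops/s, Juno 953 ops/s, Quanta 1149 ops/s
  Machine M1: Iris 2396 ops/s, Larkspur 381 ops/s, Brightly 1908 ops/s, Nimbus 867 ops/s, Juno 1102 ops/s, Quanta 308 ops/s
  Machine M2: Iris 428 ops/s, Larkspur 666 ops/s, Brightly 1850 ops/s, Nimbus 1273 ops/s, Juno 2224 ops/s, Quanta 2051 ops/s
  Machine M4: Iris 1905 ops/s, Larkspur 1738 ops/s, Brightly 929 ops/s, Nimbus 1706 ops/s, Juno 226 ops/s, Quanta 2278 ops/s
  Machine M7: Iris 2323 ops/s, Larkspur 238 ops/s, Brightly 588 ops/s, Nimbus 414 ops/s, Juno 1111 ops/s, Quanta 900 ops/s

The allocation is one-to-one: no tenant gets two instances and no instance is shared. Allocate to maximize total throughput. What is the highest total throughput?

Optimal: Iris→Machine M7 (2323 ops/s), Larkspur→Machine M3 (1864 ops/s), Brightly→Machine M1 (1908 ops/s), Nimbus→Machine M6 (581 ops/s), Juno→Machine M2 (2224 ops/s), Quanta→Machine M4 (2278 ops/s) — total 2323+1864+1908+581+2224+2278 = 11178 ops/s.

Maximum total: 11178 ops/s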